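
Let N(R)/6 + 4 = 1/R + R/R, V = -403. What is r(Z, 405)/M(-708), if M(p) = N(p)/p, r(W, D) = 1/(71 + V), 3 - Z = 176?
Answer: -20886/176375 ≈ -0.11842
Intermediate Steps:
Z = -173 (Z = 3 - 1*176 = 3 - 176 = -173)
N(R) = -18 + 6/R (N(R) = -24 + 6*(1/R + R/R) = -24 + 6*(1/R + 1) = -24 + 6*(1 + 1/R) = -24 + (6 + 6/R) = -18 + 6/R)
r(W, D) = -1/332 (r(W, D) = 1/(71 - 403) = 1/(-332) = -1/332)
M(p) = (-18 + 6/p)/p
r(Z, 405)/M(-708) = -83544/(1 - 3*(-708))/332 = -83544/(1 + 2124)/332 = -1/(332*(6*(1/501264)*2125)) = -1/(332*2125/83544) = -1/332*83544/2125 = -20886/176375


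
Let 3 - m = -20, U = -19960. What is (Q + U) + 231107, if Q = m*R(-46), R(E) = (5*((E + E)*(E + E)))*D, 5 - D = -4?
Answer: 8971387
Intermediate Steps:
D = 9 (D = 5 - 1*(-4) = 5 + 4 = 9)
m = 23 (m = 3 - 1*(-20) = 3 + 20 = 23)
R(E) = 180*E**2 (R(E) = (5*((E + E)*(E + E)))*9 = (5*((2*E)*(2*E)))*9 = (5*(4*E**2))*9 = (20*E**2)*9 = 180*E**2)
Q = 8760240 (Q = 23*(180*(-46)**2) = 23*(180*2116) = 23*380880 = 8760240)
(Q + U) + 231107 = (8760240 - 19960) + 231107 = 8740280 + 231107 = 8971387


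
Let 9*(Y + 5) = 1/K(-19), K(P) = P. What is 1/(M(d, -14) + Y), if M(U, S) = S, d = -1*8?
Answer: -171/3250 ≈ -0.052615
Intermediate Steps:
d = -8
Y = -856/171 (Y = -5 + (⅑)/(-19) = -5 + (⅑)*(-1/19) = -5 - 1/171 = -856/171 ≈ -5.0058)
1/(M(d, -14) + Y) = 1/(-14 - 856/171) = 1/(-3250/171) = -171/3250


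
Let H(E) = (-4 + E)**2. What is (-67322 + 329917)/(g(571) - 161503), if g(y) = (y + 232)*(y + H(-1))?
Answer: 52519/63417 ≈ 0.82815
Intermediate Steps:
g(y) = (25 + y)*(232 + y) (g(y) = (y + 232)*(y + (-4 - 1)**2) = (232 + y)*(y + (-5)**2) = (232 + y)*(y + 25) = (232 + y)*(25 + y) = (25 + y)*(232 + y))
(-67322 + 329917)/(g(571) - 161503) = (-67322 + 329917)/((5800 + 571**2 + 257*571) - 161503) = 262595/((5800 + 326041 + 146747) - 161503) = 262595/(478588 - 161503) = 262595/317085 = 262595*(1/317085) = 52519/63417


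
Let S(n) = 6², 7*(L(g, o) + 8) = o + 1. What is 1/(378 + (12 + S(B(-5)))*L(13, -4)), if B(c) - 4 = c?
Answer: -7/186 ≈ -0.037634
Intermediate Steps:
B(c) = 4 + c
L(g, o) = -55/7 + o/7 (L(g, o) = -8 + (o + 1)/7 = -8 + (1 + o)/7 = -8 + (⅐ + o/7) = -55/7 + o/7)
S(n) = 36
1/(378 + (12 + S(B(-5)))*L(13, -4)) = 1/(378 + (12 + 36)*(-55/7 + (⅐)*(-4))) = 1/(378 + 48*(-55/7 - 4/7)) = 1/(378 + 48*(-59/7)) = 1/(378 - 2832/7) = 1/(-186/7) = -7/186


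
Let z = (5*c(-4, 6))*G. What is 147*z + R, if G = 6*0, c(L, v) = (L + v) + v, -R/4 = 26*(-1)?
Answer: 104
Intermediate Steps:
R = 104 (R = -104*(-1) = -4*(-26) = 104)
c(L, v) = L + 2*v
G = 0
z = 0 (z = (5*(-4 + 2*6))*0 = (5*(-4 + 12))*0 = (5*8)*0 = 40*0 = 0)
147*z + R = 147*0 + 104 = 0 + 104 = 104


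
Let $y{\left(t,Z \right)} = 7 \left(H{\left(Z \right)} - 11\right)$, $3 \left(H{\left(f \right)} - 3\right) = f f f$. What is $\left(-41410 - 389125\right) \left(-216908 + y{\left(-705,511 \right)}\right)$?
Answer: $- \frac{401852295474875}{3} \approx -1.3395 \cdot 10^{14}$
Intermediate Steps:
$H{\left(f \right)} = 3 + \frac{f^{3}}{3}$ ($H{\left(f \right)} = 3 + \frac{f f f}{3} = 3 + \frac{f^{2} f}{3} = 3 + \frac{f^{3}}{3}$)
$y{\left(t,Z \right)} = -56 + \frac{7 Z^{3}}{3}$ ($y{\left(t,Z \right)} = 7 \left(\left(3 + \frac{Z^{3}}{3}\right) - 11\right) = 7 \left(-8 + \frac{Z^{3}}{3}\right) = -56 + \frac{7 Z^{3}}{3}$)
$\left(-41410 - 389125\right) \left(-216908 + y{\left(-705,511 \right)}\right) = \left(-41410 - 389125\right) \left(-216908 - \left(56 - \frac{7 \cdot 511^{3}}{3}\right)\right) = - 430535 \left(-216908 + \left(-56 + \frac{7}{3} \cdot 133432831\right)\right) = - 430535 \left(-216908 + \left(-56 + \frac{934029817}{3}\right)\right) = - 430535 \left(-216908 + \frac{934029649}{3}\right) = \left(-430535\right) \frac{933378925}{3} = - \frac{401852295474875}{3}$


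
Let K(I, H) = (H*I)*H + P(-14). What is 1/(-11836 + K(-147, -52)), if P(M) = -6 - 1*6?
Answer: -1/409336 ≈ -2.4430e-6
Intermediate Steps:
P(M) = -12 (P(M) = -6 - 6 = -12)
K(I, H) = -12 + I*H**2 (K(I, H) = (H*I)*H - 12 = I*H**2 - 12 = -12 + I*H**2)
1/(-11836 + K(-147, -52)) = 1/(-11836 + (-12 - 147*(-52)**2)) = 1/(-11836 + (-12 - 147*2704)) = 1/(-11836 + (-12 - 397488)) = 1/(-11836 - 397500) = 1/(-409336) = -1/409336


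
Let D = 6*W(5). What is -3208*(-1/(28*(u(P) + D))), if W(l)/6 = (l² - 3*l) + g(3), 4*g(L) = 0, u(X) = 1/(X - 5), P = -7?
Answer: 9624/30233 ≈ 0.31833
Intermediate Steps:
u(X) = 1/(-5 + X)
g(L) = 0 (g(L) = (¼)*0 = 0)
W(l) = -18*l + 6*l² (W(l) = 6*((l² - 3*l) + 0) = 6*(l² - 3*l) = -18*l + 6*l²)
D = 360 (D = 6*(6*5*(-3 + 5)) = 6*(6*5*2) = 6*60 = 360)
-3208*(-1/(28*(u(P) + D))) = -3208*(-1/(28*(1/(-5 - 7) + 360))) = -3208*(-1/(28*(1/(-12) + 360))) = -3208*(-1/(28*(-1/12 + 360))) = -3208/((4319/12)*(-28)) = -3208/(-30233/3) = -3208*(-3/30233) = 9624/30233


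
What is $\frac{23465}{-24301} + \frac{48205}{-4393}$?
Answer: $- \frac{67079550}{5618647} \approx -11.939$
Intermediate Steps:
$\frac{23465}{-24301} + \frac{48205}{-4393} = 23465 \left(- \frac{1}{24301}\right) + 48205 \left(- \frac{1}{4393}\right) = - \frac{1235}{1279} - \frac{48205}{4393} = - \frac{67079550}{5618647}$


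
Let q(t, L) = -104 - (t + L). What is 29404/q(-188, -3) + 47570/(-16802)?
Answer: 244953709/730887 ≈ 335.15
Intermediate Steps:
q(t, L) = -104 - L - t (q(t, L) = -104 - (L + t) = -104 + (-L - t) = -104 - L - t)
29404/q(-188, -3) + 47570/(-16802) = 29404/(-104 - 1*(-3) - 1*(-188)) + 47570/(-16802) = 29404/(-104 + 3 + 188) + 47570*(-1/16802) = 29404/87 - 23785/8401 = 244953709/730887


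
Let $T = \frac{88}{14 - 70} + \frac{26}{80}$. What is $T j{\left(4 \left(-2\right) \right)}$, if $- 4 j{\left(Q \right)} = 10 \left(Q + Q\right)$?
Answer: $- \frac{349}{7} \approx -49.857$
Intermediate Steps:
$j{\left(Q \right)} = - 5 Q$ ($j{\left(Q \right)} = - \frac{10 \left(Q + Q\right)}{4} = - \frac{10 \cdot 2 Q}{4} = - \frac{20 Q}{4} = - 5 Q$)
$T = - \frac{349}{280}$ ($T = \frac{88}{-56} + 26 \cdot \frac{1}{80} = 88 \left(- \frac{1}{56}\right) + \frac{13}{40} = - \frac{11}{7} + \frac{13}{40} = - \frac{349}{280} \approx -1.2464$)
$T j{\left(4 \left(-2\right) \right)} = - \frac{349 \left(- 5 \cdot 4 \left(-2\right)\right)}{280} = - \frac{349 \left(\left(-5\right) \left(-8\right)\right)}{280} = \left(- \frac{349}{280}\right) 40 = - \frac{349}{7}$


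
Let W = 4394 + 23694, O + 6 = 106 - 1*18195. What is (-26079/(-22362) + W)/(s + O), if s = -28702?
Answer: -69792215/116274946 ≈ -0.60023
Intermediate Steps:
O = -18095 (O = -6 + (106 - 1*18195) = -6 + (106 - 18195) = -6 - 18089 = -18095)
W = 28088
(-26079/(-22362) + W)/(s + O) = (-26079/(-22362) + 28088)/(-28702 - 18095) = (-26079*(-1/22362) + 28088)/(-46797) = (8693/7454 + 28088)*(-1/46797) = (209376645/7454)*(-1/46797) = -69792215/116274946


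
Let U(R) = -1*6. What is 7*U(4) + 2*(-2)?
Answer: -46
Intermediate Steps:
U(R) = -6
7*U(4) + 2*(-2) = 7*(-6) + 2*(-2) = -42 - 4 = -46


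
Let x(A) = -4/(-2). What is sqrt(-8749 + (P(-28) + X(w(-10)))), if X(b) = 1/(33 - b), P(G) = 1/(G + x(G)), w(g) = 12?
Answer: I*sqrt(2608214154)/546 ≈ 93.536*I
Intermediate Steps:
x(A) = 2 (x(A) = -4*(-1/2) = 2)
P(G) = 1/(2 + G) (P(G) = 1/(G + 2) = 1/(2 + G))
sqrt(-8749 + (P(-28) + X(w(-10)))) = sqrt(-8749 + (1/(2 - 28) - 1/(-33 + 12))) = sqrt(-8749 + (1/(-26) - 1/(-21))) = sqrt(-8749 + (-1/26 - 1*(-1/21))) = sqrt(-8749 + (-1/26 + 1/21)) = sqrt(-8749 + 5/546) = sqrt(-4776949/546) = I*sqrt(2608214154)/546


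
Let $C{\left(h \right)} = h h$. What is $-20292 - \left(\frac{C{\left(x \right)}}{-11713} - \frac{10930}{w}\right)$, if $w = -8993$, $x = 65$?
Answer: $- \frac{9672163033}{476629} \approx -20293.0$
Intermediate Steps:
$C{\left(h \right)} = h^{2}$
$-20292 - \left(\frac{C{\left(x \right)}}{-11713} - \frac{10930}{w}\right) = -20292 - \left(\frac{65^{2}}{-11713} - \frac{10930}{-8993}\right) = -20292 - \left(4225 \left(- \frac{1}{11713}\right) - - \frac{10930}{8993}\right) = -20292 - \left(- \frac{325}{901} + \frac{10930}{8993}\right) = -20292 - \frac{407365}{476629} = - \frac{9672163033}{476629}$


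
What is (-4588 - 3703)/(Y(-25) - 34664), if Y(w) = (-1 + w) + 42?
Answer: 8291/34648 ≈ 0.23929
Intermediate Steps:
Y(w) = 41 + w
(-4588 - 3703)/(Y(-25) - 34664) = (-4588 - 3703)/((41 - 25) - 34664) = -8291/(16 - 34664) = -8291/(-34648) = -8291*(-1/34648) = 8291/34648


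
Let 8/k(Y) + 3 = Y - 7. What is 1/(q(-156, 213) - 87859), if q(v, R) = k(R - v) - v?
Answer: -359/31485369 ≈ -1.1402e-5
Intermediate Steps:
k(Y) = 8/(-10 + Y) (k(Y) = 8/(-3 + (Y - 7)) = 8/(-3 + (-7 + Y)) = 8/(-10 + Y))
q(v, R) = -v + 8/(-10 + R - v) (q(v, R) = 8/(-10 + (R - v)) - v = 8/(-10 + R - v) - v = -v + 8/(-10 + R - v))
1/(q(-156, 213) - 87859) = 1/((-8 - 1*(-156)*(10 - 156 - 1*213))/(10 - 156 - 1*213) - 87859) = 1/((-8 - 1*(-156)*(10 - 156 - 213))/(10 - 156 - 213) - 87859) = 1/((-8 - 1*(-156)*(-359))/(-359) - 87859) = 1/(-(-8 - 56004)/359 - 87859) = 1/(-1/359*(-56012) - 87859) = 1/(56012/359 - 87859) = 1/(-31485369/359) = -359/31485369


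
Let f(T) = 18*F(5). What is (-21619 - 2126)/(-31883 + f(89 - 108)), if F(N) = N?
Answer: 23745/31793 ≈ 0.74686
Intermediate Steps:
f(T) = 90 (f(T) = 18*5 = 90)
(-21619 - 2126)/(-31883 + f(89 - 108)) = (-21619 - 2126)/(-31883 + 90) = -23745/(-31793) = -23745*(-1/31793) = 23745/31793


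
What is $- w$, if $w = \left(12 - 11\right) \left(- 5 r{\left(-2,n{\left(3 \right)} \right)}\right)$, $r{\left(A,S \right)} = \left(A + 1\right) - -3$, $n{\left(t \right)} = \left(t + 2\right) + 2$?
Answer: $10$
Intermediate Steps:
$n{\left(t \right)} = 4 + t$ ($n{\left(t \right)} = \left(2 + t\right) + 2 = 4 + t$)
$r{\left(A,S \right)} = 4 + A$ ($r{\left(A,S \right)} = \left(1 + A\right) + 3 = 4 + A$)
$w = -10$ ($w = \left(12 - 11\right) \left(- 5 \left(4 - 2\right)\right) = 1 \left(\left(-5\right) 2\right) = 1 \left(-10\right) = -10$)
$- w = \left(-1\right) \left(-10\right) = 10$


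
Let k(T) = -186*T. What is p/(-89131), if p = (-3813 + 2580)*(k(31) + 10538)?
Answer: 5883876/89131 ≈ 66.014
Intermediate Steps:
p = -5883876 (p = (-3813 + 2580)*(-186*31 + 10538) = -1233*(-5766 + 10538) = -1233*4772 = -5883876)
p/(-89131) = -5883876/(-89131) = -5883876*(-1/89131) = 5883876/89131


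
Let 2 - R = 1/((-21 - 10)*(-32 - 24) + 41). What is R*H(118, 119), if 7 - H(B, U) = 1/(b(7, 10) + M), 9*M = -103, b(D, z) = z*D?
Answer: 769120/55087 ≈ 13.962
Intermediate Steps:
b(D, z) = D*z
M = -103/9 (M = (1/9)*(-103) = -103/9 ≈ -11.444)
H(B, U) = 3680/527 (H(B, U) = 7 - 1/(7*10 - 103/9) = 7 - 1/(70 - 103/9) = 7 - 1/527/9 = 7 - 1*9/527 = 7 - 9/527 = 3680/527)
R = 3553/1777 (R = 2 - 1/((-21 - 10)*(-32 - 24) + 41) = 2 - 1/(-31*(-56) + 41) = 2 - 1/(1736 + 41) = 2 - 1/1777 = 3553/1777 ≈ 1.9994)
R*H(118, 119) = (3553/1777)*(3680/527) = 769120/55087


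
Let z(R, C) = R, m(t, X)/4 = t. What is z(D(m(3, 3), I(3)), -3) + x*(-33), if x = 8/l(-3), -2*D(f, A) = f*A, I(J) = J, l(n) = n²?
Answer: -142/3 ≈ -47.333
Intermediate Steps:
m(t, X) = 4*t
D(f, A) = -A*f/2 (D(f, A) = -f*A/2 = -A*f/2)
x = 8/9 (x = 8/((-3)²) = 8/9 ≈ 0.88889)
z(D(m(3, 3), I(3)), -3) + x*(-33) = -½*3*4*3 + (8/9)*(-33) = -½*3*12 - 88/3 = -18 - 88/3 = -142/3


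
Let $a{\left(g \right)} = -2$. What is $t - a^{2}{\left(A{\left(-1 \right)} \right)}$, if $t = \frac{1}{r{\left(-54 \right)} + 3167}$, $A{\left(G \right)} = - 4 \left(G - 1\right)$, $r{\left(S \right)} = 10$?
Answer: $- \frac{12707}{3177} \approx -3.9997$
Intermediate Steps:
$A{\left(G \right)} = 4 - 4 G$ ($A{\left(G \right)} = - 4 \left(-1 + G\right) = 4 - 4 G$)
$t = \frac{1}{3177}$ ($t = \frac{1}{10 + 3167} = \frac{1}{3177} \approx 0.00031476$)
$t - a^{2}{\left(A{\left(-1 \right)} \right)} = \frac{1}{3177} - \left(-2\right)^{2} = \frac{1}{3177} - 4 = - \frac{12707}{3177}$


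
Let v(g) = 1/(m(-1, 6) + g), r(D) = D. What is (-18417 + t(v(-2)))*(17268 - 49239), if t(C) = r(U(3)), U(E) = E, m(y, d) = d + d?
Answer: 588713994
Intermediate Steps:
m(y, d) = 2*d
v(g) = 1/(12 + g) (v(g) = 1/(2*6 + g) = 1/(12 + g))
t(C) = 3
(-18417 + t(v(-2)))*(17268 - 49239) = (-18417 + 3)*(17268 - 49239) = -18414*(-31971) = 588713994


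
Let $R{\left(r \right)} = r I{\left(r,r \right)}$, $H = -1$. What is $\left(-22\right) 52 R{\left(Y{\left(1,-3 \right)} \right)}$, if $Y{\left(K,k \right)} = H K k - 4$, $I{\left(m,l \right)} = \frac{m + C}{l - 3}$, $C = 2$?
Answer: $-286$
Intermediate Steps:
$I{\left(m,l \right)} = \frac{2 + m}{-3 + l}$ ($I{\left(m,l \right)} = \frac{m + 2}{l - 3} = \frac{2 + m}{-3 + l}$)
$Y{\left(K,k \right)} = -4 - K k$ ($Y{\left(K,k \right)} = - K k - 4 = -4 - K k$)
$R{\left(r \right)} = \frac{r \left(2 + r\right)}{-3 + r}$ ($R{\left(r \right)} = r \frac{2 + r}{-3 + r} = \frac{r \left(2 + r\right)}{-3 + r}$)
$\left(-22\right) 52 R{\left(Y{\left(1,-3 \right)} \right)} = \left(-22\right) 52 \frac{\left(-4 - 1 \left(-3\right)\right) \left(2 - \left(4 + 1 \left(-3\right)\right)\right)}{-3 - \left(4 + 1 \left(-3\right)\right)} = - 1144 \frac{\left(-4 + 3\right) \left(2 + \left(-4 + 3\right)\right)}{-3 + \left(-4 + 3\right)} = - 1144 \left(- \frac{2 - 1}{-3 - 1}\right) = - 1144 \left(\left(-1\right) \frac{1}{-4} \cdot 1\right) = - 1144 \left(\left(-1\right) \left(- \frac{1}{4}\right) 1\right) = \left(-1144\right) \frac{1}{4} = -286$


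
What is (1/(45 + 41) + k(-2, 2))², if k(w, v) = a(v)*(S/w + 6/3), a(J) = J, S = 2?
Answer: 29929/7396 ≈ 4.0466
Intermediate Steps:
k(w, v) = v*(2 + 2/w) (k(w, v) = v*(2/w + 6/3) = v*(2/w + 6*(⅓)) = v*(2/w + 2) = v*(2 + 2/w))
(1/(45 + 41) + k(-2, 2))² = (1/(45 + 41) + 2*2*(1 - 2)/(-2))² = (1/86 + 2*2*(-½)*(-1))² = (1/86 + 2)² = (173/86)² = 29929/7396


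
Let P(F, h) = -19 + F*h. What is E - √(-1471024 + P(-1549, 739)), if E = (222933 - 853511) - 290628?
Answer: -921206 - I*√2615754 ≈ -9.2121e+5 - 1617.3*I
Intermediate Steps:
E = -921206 (E = -630578 - 290628 = -921206)
E - √(-1471024 + P(-1549, 739)) = -921206 - √(-1471024 + (-19 - 1549*739)) = -921206 - √(-1471024 + (-19 - 1144711)) = -921206 - √(-1471024 - 1144730) = -921206 - √(-2615754) = -921206 - I*√2615754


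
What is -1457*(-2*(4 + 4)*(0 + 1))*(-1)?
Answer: -23312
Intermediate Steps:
-1457*(-2*(4 + 4)*(0 + 1))*(-1) = -1457*(-16)*(-1) = -1457*(-2*8)*(-1) = -(-23312)*(-1) = -1457*16 = -23312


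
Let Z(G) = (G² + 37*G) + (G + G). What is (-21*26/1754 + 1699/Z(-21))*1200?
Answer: -318643400/55251 ≈ -5767.2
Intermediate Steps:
Z(G) = G² + 39*G (Z(G) = (G² + 37*G) + 2*G = G² + 39*G)
(-21*26/1754 + 1699/Z(-21))*1200 = (-21*26/1754 + 1699/((-21*(39 - 21))))*1200 = (-546*1/1754 + 1699/((-21*18)))*1200 = (-273/877 + 1699/(-378))*1200 = (-273/877 + 1699*(-1/378))*1200 = (-273/877 - 1699/378)*1200 = -1593217/331506*1200 = -318643400/55251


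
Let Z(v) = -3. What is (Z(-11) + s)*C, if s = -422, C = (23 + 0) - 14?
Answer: -3825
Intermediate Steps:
C = 9 (C = 23 - 14 = 9)
(Z(-11) + s)*C = (-3 - 422)*9 = -425*9 = -3825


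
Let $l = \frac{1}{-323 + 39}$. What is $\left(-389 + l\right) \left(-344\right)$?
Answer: $\frac{9501022}{71} \approx 1.3382 \cdot 10^{5}$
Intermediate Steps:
$l = - \frac{1}{284}$ ($l = \frac{1}{-284} = - \frac{1}{284} \approx -0.0035211$)
$\left(-389 + l\right) \left(-344\right) = \left(-389 - \frac{1}{284}\right) \left(-344\right) = \left(- \frac{110477}{284}\right) \left(-344\right) = \frac{9501022}{71}$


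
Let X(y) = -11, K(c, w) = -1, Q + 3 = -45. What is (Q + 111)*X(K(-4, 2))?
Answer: -693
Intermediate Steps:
Q = -48 (Q = -3 - 45 = -48)
(Q + 111)*X(K(-4, 2)) = (-48 + 111)*(-11) = 63*(-11) = -693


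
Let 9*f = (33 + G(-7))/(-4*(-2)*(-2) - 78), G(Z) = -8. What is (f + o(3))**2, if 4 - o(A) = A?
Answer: 674041/715716 ≈ 0.94177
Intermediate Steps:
o(A) = 4 - A
f = -25/846 (f = ((33 - 8)/(-4*(-2)*(-2) - 78))/9 = (25/(8*(-2) - 78))/9 = (25/(-16 - 78))/9 = (25/(-94))/9 = (25*(-1/94))/9 = (1/9)*(-25/94) = -25/846 ≈ -0.029551)
(f + o(3))**2 = (-25/846 + (4 - 1*3))**2 = (-25/846 + (4 - 3))**2 = (-25/846 + 1)**2 = (821/846)**2 = 674041/715716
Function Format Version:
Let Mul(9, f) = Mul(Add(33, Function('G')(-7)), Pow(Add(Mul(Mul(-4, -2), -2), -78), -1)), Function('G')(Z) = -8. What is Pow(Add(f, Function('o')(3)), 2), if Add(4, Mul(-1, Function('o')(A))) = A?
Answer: Rational(674041, 715716) ≈ 0.94177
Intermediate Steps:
Function('o')(A) = Add(4, Mul(-1, A))
f = Rational(-25, 846) (f = Mul(Rational(1, 9), Mul(Add(33, -8), Pow(Add(Mul(Mul(-4, -2), -2), -78), -1))) = Mul(Rational(1, 9), Mul(25, Pow(Add(Mul(8, -2), -78), -1))) = Mul(Rational(1, 9), Mul(25, Pow(Add(-16, -78), -1))) = Mul(Rational(1, 9), Mul(25, Pow(-94, -1))) = Mul(Rational(1, 9), Mul(25, Rational(-1, 94))) = Mul(Rational(1, 9), Rational(-25, 94)) = Rational(-25, 846) ≈ -0.029551)
Pow(Add(f, Function('o')(3)), 2) = Pow(Add(Rational(-25, 846), Add(4, Mul(-1, 3))), 2) = Pow(Add(Rational(-25, 846), Add(4, -3)), 2) = Pow(Add(Rational(-25, 846), 1), 2) = Pow(Rational(821, 846), 2) = Rational(674041, 715716)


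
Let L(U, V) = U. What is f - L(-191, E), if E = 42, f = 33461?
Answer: 33652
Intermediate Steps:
f - L(-191, E) = 33461 - 1*(-191) = 33461 + 191 = 33652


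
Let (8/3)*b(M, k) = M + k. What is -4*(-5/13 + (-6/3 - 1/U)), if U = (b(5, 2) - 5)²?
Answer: 48092/4693 ≈ 10.248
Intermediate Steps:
b(M, k) = 3*M/8 + 3*k/8 (b(M, k) = 3*(M + k)/8 = 3*M/8 + 3*k/8)
U = 361/64 (U = (((3/8)*5 + (3/8)*2) - 5)² = ((15/8 + ¾) - 5)² = (21/8 - 5)² = (-19/8)² = 361/64 ≈ 5.6406)
-4*(-5/13 + (-6/3 - 1/U)) = -4*(-5/13 + (-6/3 - 1/361/64)) = -4*(-5*1/13 + (-6*⅓ - 1*64/361)) = -4*(-5/13 + (-2 - 64/361)) = -4*(-5/13 - 786/361) = -4*(-12023/4693) = 48092/4693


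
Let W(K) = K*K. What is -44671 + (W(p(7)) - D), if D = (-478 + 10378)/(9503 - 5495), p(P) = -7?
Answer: -14904573/334 ≈ -44625.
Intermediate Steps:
W(K) = K²
D = 825/334 (D = 9900/4008 = 9900*(1/4008) = 825/334 ≈ 2.4701)
-44671 + (W(p(7)) - D) = -44671 + ((-7)² - 1*825/334) = -44671 + (49 - 825/334) = -44671 + 15541/334 = -14904573/334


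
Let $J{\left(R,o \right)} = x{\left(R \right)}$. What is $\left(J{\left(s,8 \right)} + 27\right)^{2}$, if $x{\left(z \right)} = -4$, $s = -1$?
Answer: $529$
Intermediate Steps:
$J{\left(R,o \right)} = -4$
$\left(J{\left(s,8 \right)} + 27\right)^{2} = \left(-4 + 27\right)^{2} = 23^{2} = 529$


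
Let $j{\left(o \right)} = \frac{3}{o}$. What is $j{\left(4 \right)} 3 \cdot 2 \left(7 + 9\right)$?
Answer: $72$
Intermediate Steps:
$j{\left(4 \right)} 3 \cdot 2 \left(7 + 9\right) = \frac{3}{4} \cdot 3 \cdot 2 \left(7 + 9\right) = 3 \cdot \frac{1}{4} \cdot 3 \cdot 2 \cdot 16 = \frac{3}{4} \cdot 3 \cdot 2 \cdot 16 = \frac{9}{4} \cdot 2 \cdot 16 = \frac{9}{2} \cdot 16 = 72$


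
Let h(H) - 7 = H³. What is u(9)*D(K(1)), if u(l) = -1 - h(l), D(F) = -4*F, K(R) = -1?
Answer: -2948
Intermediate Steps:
h(H) = 7 + H³
u(l) = -8 - l³ (u(l) = -1 - (7 + l³) = -1 + (-7 - l³) = -8 - l³)
u(9)*D(K(1)) = (-8 - 1*9³)*(-4*(-1)) = (-8 - 1*729)*4 = (-8 - 729)*4 = -737*4 = -2948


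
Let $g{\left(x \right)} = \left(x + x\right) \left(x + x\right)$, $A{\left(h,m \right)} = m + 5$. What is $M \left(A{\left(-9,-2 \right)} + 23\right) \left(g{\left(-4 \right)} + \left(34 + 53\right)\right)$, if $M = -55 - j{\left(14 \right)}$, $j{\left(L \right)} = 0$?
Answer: $-215930$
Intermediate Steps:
$A{\left(h,m \right)} = 5 + m$
$g{\left(x \right)} = 4 x^{2}$ ($g{\left(x \right)} = 2 x 2 x = 4 x^{2}$)
$M = -55$ ($M = -55 - 0 = -55 + 0 = -55$)
$M \left(A{\left(-9,-2 \right)} + 23\right) \left(g{\left(-4 \right)} + \left(34 + 53\right)\right) = - 55 \left(\left(5 - 2\right) + 23\right) \left(4 \left(-4\right)^{2} + \left(34 + 53\right)\right) = - 55 \left(3 + 23\right) \left(4 \cdot 16 + 87\right) = - 55 \cdot 26 \left(64 + 87\right) = - 55 \cdot 26 \cdot 151 = \left(-55\right) 3926 = -215930$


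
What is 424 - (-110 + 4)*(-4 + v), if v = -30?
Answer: -3180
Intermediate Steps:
424 - (-110 + 4)*(-4 + v) = 424 - (-110 + 4)*(-4 - 30) = 424 - (-106)*(-34) = 424 - 1*3604 = 424 - 3604 = -3180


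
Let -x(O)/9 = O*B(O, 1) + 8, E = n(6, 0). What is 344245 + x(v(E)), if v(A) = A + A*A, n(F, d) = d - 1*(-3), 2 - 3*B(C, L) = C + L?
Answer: 344569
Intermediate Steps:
B(C, L) = 2/3 - C/3 - L/3 (B(C, L) = 2/3 - (C + L)/3 = 2/3 + (-C/3 - L/3) = 2/3 - C/3 - L/3)
n(F, d) = 3 + d (n(F, d) = d + 3 = 3 + d)
E = 3 (E = 3 + 0 = 3)
v(A) = A + A**2
x(O) = -72 - 9*O*(1/3 - O/3) (x(O) = -9*(O*(2/3 - O/3 - 1/3*1) + 8) = -9*(O*(2/3 - O/3 - 1/3) + 8) = -9*(O*(1/3 - O/3) + 8) = -9*(8 + O*(1/3 - O/3)) = -72 - 9*O*(1/3 - O/3))
344245 + x(v(E)) = 344245 + (-72 + 3*(3*(1 + 3))*(-1 + 3*(1 + 3))) = 344245 + (-72 + 3*(3*4)*(-1 + 3*4)) = 344245 + (-72 + 3*12*(-1 + 12)) = 344245 + (-72 + 3*12*11) = 344245 + (-72 + 396) = 344245 + 324 = 344569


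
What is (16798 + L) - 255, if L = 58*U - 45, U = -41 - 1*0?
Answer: 14120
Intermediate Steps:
U = -41 (U = -41 + 0 = -41)
L = -2423 (L = 58*(-41) - 45 = -2378 - 45 = -2423)
(16798 + L) - 255 = (16798 - 2423) - 255 = 14375 - 255 = 14120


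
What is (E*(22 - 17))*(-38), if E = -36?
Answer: 6840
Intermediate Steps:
(E*(22 - 17))*(-38) = -36*(22 - 17)*(-38) = -36*5*(-38) = -180*(-38) = 6840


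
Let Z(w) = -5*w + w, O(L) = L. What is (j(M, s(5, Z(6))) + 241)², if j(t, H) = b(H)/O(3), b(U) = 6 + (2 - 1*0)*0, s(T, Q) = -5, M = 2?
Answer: 59049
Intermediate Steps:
Z(w) = -4*w
b(U) = 6 (b(U) = 6 + (2 + 0)*0 = 6 + 2*0 = 6 + 0 = 6)
j(t, H) = 2 (j(t, H) = 6/3 = 6*(⅓) = 2)
(j(M, s(5, Z(6))) + 241)² = (2 + 241)² = 243² = 59049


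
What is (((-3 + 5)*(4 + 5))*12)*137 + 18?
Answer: 29610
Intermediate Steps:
(((-3 + 5)*(4 + 5))*12)*137 + 18 = ((2*9)*12)*137 + 18 = (18*12)*137 + 18 = 216*137 + 18 = 29592 + 18 = 29610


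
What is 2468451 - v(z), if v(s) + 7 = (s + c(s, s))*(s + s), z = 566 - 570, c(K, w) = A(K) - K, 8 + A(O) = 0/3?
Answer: 2468394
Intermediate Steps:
A(O) = -8 (A(O) = -8 + 0/3 = -8 + 0*(⅓) = -8 + 0 = -8)
c(K, w) = -8 - K
z = -4
v(s) = -7 - 16*s (v(s) = -7 + (s + (-8 - s))*(s + s) = -7 - 16*s)
2468451 - v(z) = 2468451 - (-7 - 16*(-4)) = 2468451 - (-7 + 64) = 2468451 - 1*57 = 2468451 - 57 = 2468394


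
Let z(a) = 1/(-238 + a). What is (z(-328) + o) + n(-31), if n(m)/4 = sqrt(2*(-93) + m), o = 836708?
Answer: 473576727/566 + 4*I*sqrt(217) ≈ 8.3671e+5 + 58.924*I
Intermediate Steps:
n(m) = 4*sqrt(-186 + m) (n(m) = 4*sqrt(2*(-93) + m) = 4*sqrt(-186 + m))
(z(-328) + o) + n(-31) = (1/(-238 - 328) + 836708) + 4*sqrt(-186 - 31) = (1/(-566) + 836708) + 4*sqrt(-217) = (-1/566 + 836708) + 4*(I*sqrt(217)) = 473576727/566 + 4*I*sqrt(217)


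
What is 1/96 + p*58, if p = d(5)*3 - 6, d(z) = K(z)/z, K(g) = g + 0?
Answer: -16703/96 ≈ -173.99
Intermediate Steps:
K(g) = g
d(z) = 1 (d(z) = z/z = 1)
p = -3 (p = 1*3 - 6 = 3 - 6 = -3)
1/96 + p*58 = 1/96 - 3*58 = 1/96 - 174 = -16703/96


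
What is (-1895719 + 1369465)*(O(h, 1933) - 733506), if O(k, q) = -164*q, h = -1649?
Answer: 552839299572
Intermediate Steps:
(-1895719 + 1369465)*(O(h, 1933) - 733506) = (-1895719 + 1369465)*(-164*1933 - 733506) = -526254*(-317012 - 733506) = -526254*(-1050518) = 552839299572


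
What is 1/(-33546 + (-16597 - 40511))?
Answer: -1/90654 ≈ -1.1031e-5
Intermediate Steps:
1/(-33546 + (-16597 - 40511)) = 1/(-33546 - 57108) = 1/(-90654) = -1/90654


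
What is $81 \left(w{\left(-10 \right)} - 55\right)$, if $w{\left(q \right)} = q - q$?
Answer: $-4455$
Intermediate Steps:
$w{\left(q \right)} = 0$
$81 \left(w{\left(-10 \right)} - 55\right) = 81 \left(0 - 55\right) = 81 \left(-55\right) = -4455$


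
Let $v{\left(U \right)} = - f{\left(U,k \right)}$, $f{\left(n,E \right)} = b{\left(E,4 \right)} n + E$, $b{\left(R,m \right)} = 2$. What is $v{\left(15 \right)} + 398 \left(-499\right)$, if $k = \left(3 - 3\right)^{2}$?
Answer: $-198632$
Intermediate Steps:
$k = 0$ ($k = 0^{2} = 0$)
$f{\left(n,E \right)} = E + 2 n$ ($f{\left(n,E \right)} = 2 n + E = E + 2 n$)
$v{\left(U \right)} = - 2 U$ ($v{\left(U \right)} = - (0 + 2 U) = - 2 U$)
$v{\left(15 \right)} + 398 \left(-499\right) = \left(-2\right) 15 + 398 \left(-499\right) = -30 - 198602 = -198632$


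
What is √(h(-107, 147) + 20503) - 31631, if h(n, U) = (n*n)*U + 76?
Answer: -31631 + √1703582 ≈ -30326.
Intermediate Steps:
h(n, U) = 76 + U*n² (h(n, U) = n²*U + 76 = U*n² + 76 = 76 + U*n²)
√(h(-107, 147) + 20503) - 31631 = √((76 + 147*(-107)²) + 20503) - 31631 = √((76 + 147*11449) + 20503) - 31631 = √((76 + 1683003) + 20503) - 31631 = √(1683079 + 20503) - 31631 = √1703582 - 31631 = -31631 + √1703582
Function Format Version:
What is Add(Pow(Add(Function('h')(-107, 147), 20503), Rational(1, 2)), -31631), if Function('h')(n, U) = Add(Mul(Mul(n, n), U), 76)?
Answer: Add(-31631, Pow(1703582, Rational(1, 2))) ≈ -30326.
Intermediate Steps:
Function('h')(n, U) = Add(76, Mul(U, Pow(n, 2))) (Function('h')(n, U) = Add(Mul(Pow(n, 2), U), 76) = Add(Mul(U, Pow(n, 2)), 76) = Add(76, Mul(U, Pow(n, 2))))
Add(Pow(Add(Function('h')(-107, 147), 20503), Rational(1, 2)), -31631) = Add(Pow(Add(Add(76, Mul(147, Pow(-107, 2))), 20503), Rational(1, 2)), -31631) = Add(Pow(Add(Add(76, Mul(147, 11449)), 20503), Rational(1, 2)), -31631) = Add(Pow(Add(Add(76, 1683003), 20503), Rational(1, 2)), -31631) = Add(Pow(Add(1683079, 20503), Rational(1, 2)), -31631) = Add(Pow(1703582, Rational(1, 2)), -31631) = Add(-31631, Pow(1703582, Rational(1, 2)))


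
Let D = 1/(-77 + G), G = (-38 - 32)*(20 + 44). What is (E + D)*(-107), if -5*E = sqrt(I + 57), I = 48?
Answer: 107/4557 + 107*sqrt(105)/5 ≈ 219.31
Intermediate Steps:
G = -4480 (G = -70*64 = -4480)
D = -1/4557 (D = 1/(-77 - 4480) = 1/(-4557) = -1/4557 ≈ -0.00021944)
E = -sqrt(105)/5 (E = -sqrt(48 + 57)/5 = -sqrt(105)/5 ≈ -2.0494)
(E + D)*(-107) = (-sqrt(105)/5 - 1/4557)*(-107) = (-1/4557 - sqrt(105)/5)*(-107) = 107/4557 + 107*sqrt(105)/5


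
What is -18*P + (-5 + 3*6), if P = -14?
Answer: 265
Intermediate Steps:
-18*P + (-5 + 3*6) = -18*(-14) + (-5 + 3*6) = 252 + (-5 + 18) = 252 + 13 = 265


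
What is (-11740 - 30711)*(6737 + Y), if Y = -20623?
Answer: 589474586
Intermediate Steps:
(-11740 - 30711)*(6737 + Y) = (-11740 - 30711)*(6737 - 20623) = -42451*(-13886) = 589474586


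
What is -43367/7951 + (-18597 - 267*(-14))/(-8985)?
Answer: -90502862/23813245 ≈ -3.8005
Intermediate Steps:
-43367/7951 + (-18597 - 267*(-14))/(-8985) = -43367*1/7951 + (-18597 + 3738)*(-1/8985) = -43367/7951 - 14859*(-1/8985) = -43367/7951 + 4953/2995 = -90502862/23813245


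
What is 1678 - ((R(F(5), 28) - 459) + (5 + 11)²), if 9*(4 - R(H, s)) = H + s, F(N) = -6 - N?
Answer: 16910/9 ≈ 1878.9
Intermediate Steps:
R(H, s) = 4 - H/9 - s/9 (R(H, s) = 4 - (H + s)/9 = 4 + (-H/9 - s/9) = 4 - H/9 - s/9)
1678 - ((R(F(5), 28) - 459) + (5 + 11)²) = 1678 - (((4 - (-6 - 1*5)/9 - ⅑*28) - 459) + (5 + 11)²) = 1678 - (((4 - (-6 - 5)/9 - 28/9) - 459) + 16²) = 1678 - (((4 - ⅑*(-11) - 28/9) - 459) + 256) = 1678 - (((4 + 11/9 - 28/9) - 459) + 256) = 1678 - ((19/9 - 459) + 256) = 1678 - (-4112/9 + 256) = 1678 - 1*(-1808/9) = 1678 + 1808/9 = 16910/9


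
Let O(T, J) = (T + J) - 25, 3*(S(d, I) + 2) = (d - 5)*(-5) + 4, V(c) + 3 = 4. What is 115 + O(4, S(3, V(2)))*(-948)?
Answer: 17495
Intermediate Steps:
V(c) = 1 (V(c) = -3 + 4 = 1)
S(d, I) = 23/3 - 5*d/3 (S(d, I) = -2 + ((d - 5)*(-5) + 4)/3 = -2 + ((-5 + d)*(-5) + 4)/3 = -2 + ((25 - 5*d) + 4)/3 = -2 + (29 - 5*d)/3 = -2 + (29/3 - 5*d/3) = 23/3 - 5*d/3)
O(T, J) = -25 + J + T (O(T, J) = (J + T) - 25 = -25 + J + T)
115 + O(4, S(3, V(2)))*(-948) = 115 + (-25 + (23/3 - 5/3*3) + 4)*(-948) = 115 + (-25 + (23/3 - 5) + 4)*(-948) = 115 + (-25 + 8/3 + 4)*(-948) = 115 - 55/3*(-948) = 115 + 17380 = 17495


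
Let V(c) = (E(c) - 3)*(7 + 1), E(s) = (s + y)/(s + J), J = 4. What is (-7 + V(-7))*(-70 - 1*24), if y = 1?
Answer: 1410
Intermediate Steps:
E(s) = (1 + s)/(4 + s) (E(s) = (s + 1)/(s + 4) = (1 + s)/(4 + s))
V(c) = -24 + 8*(1 + c)/(4 + c) (V(c) = ((1 + c)/(4 + c) - 3)*(7 + 1) = (-3 + (1 + c)/(4 + c))*8 = -24 + 8*(1 + c)/(4 + c))
(-7 + V(-7))*(-70 - 1*24) = (-7 + 8*(-11 - 2*(-7))/(4 - 7))*(-70 - 1*24) = (-7 + 8*(-11 + 14)/(-3))*(-70 - 24) = (-7 + 8*(-⅓)*3)*(-94) = (-7 - 8)*(-94) = -15*(-94) = 1410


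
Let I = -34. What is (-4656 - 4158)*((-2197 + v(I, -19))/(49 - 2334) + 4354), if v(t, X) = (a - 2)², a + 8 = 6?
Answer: -87708739794/2285 ≈ -3.8385e+7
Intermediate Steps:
a = -2 (a = -8 + 6 = -2)
v(t, X) = 16 (v(t, X) = (-2 - 2)² = (-4)² = 16)
(-4656 - 4158)*((-2197 + v(I, -19))/(49 - 2334) + 4354) = (-4656 - 4158)*((-2197 + 16)/(49 - 2334) + 4354) = -8814*(-2181/(-2285) + 4354) = -8814*(-2181*(-1/2285) + 4354) = -8814*(2181/2285 + 4354) = -8814*9951071/2285 = -87708739794/2285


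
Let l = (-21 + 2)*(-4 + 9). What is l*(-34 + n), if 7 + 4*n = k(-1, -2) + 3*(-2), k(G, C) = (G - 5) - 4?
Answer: 15105/4 ≈ 3776.3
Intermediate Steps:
k(G, C) = -9 + G (k(G, C) = (-5 + G) - 4 = -9 + G)
n = -23/4 (n = -7/4 + ((-9 - 1) + 3*(-2))/4 = -7/4 + (-10 - 6)/4 = -7/4 + (¼)*(-16) = -7/4 - 4 = -23/4 ≈ -5.7500)
l = -95 (l = -19*5 = -95)
l*(-34 + n) = -95*(-34 - 23/4) = -95*(-159/4) = 15105/4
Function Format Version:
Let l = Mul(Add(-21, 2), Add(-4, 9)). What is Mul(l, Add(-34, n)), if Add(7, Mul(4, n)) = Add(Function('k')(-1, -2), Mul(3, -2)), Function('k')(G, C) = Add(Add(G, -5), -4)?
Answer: Rational(15105, 4) ≈ 3776.3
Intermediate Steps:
Function('k')(G, C) = Add(-9, G) (Function('k')(G, C) = Add(Add(-5, G), -4) = Add(-9, G))
n = Rational(-23, 4) (n = Add(Rational(-7, 4), Mul(Rational(1, 4), Add(Add(-9, -1), Mul(3, -2)))) = Add(Rational(-7, 4), Mul(Rational(1, 4), Add(-10, -6))) = Add(Rational(-7, 4), Mul(Rational(1, 4), -16)) = Add(Rational(-7, 4), -4) = Rational(-23, 4) ≈ -5.7500)
l = -95 (l = Mul(-19, 5) = -95)
Mul(l, Add(-34, n)) = Mul(-95, Add(-34, Rational(-23, 4))) = Mul(-95, Rational(-159, 4)) = Rational(15105, 4)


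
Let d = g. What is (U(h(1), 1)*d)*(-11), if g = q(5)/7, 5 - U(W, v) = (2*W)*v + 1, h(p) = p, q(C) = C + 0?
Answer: -110/7 ≈ -15.714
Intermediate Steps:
q(C) = C
U(W, v) = 4 - 2*W*v (U(W, v) = 5 - ((2*W)*v + 1) = 5 - (2*W*v + 1) = 5 - (1 + 2*W*v) = 5 + (-1 - 2*W*v) = 4 - 2*W*v)
g = 5/7 ≈ 0.71429
d = 5/7 ≈ 0.71429
(U(h(1), 1)*d)*(-11) = ((4 - 2*1*1)*(5/7))*(-11) = ((4 - 2)*(5/7))*(-11) = (2*(5/7))*(-11) = (10/7)*(-11) = -110/7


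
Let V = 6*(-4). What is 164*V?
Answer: -3936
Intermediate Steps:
V = -24
164*V = 164*(-24) = -3936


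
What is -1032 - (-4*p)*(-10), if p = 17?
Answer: -1712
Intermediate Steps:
-1032 - (-4*p)*(-10) = -1032 - (-4*17)*(-10) = -1032 - (-68)*(-10) = -1032 - 1*680 = -1032 - 680 = -1712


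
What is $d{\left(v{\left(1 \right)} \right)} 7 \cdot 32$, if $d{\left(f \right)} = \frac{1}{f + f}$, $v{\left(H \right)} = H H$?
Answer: $112$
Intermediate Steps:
$v{\left(H \right)} = H^{2}$
$d{\left(f \right)} = \frac{1}{2 f}$
$d{\left(v{\left(1 \right)} \right)} 7 \cdot 32 = \frac{1}{2 \cdot 1^{2}} \cdot 7 \cdot 32 = \frac{1}{2 \cdot 1} \cdot 7 \cdot 32 = \frac{1}{2} \cdot 1 \cdot 7 \cdot 32 = \frac{1}{2} \cdot 7 \cdot 32 = \frac{7}{2} \cdot 32 = 112$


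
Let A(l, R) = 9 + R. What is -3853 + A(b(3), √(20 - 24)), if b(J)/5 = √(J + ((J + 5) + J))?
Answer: -3844 + 2*I ≈ -3844.0 + 2.0*I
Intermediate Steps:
b(J) = 5*√(5 + 3*J) (b(J) = 5*√(J + ((J + 5) + J)) = 5*√(J + ((5 + J) + J)) = 5*√(J + (5 + 2*J)) = 5*√(5 + 3*J))
-3853 + A(b(3), √(20 - 24)) = -3853 + (9 + √(20 - 24)) = -3853 + (9 + √(-4)) = -3853 + (9 + 2*I) = -3844 + 2*I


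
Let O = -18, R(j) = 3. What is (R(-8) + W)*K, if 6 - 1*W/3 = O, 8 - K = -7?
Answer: 1125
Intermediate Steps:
K = 15 (K = 8 - 1*(-7) = 8 + 7 = 15)
W = 72 (W = 18 - 3*(-18) = 18 + 54 = 72)
(R(-8) + W)*K = (3 + 72)*15 = 75*15 = 1125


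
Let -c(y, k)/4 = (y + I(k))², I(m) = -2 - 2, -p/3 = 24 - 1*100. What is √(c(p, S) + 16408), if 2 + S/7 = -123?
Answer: 2*I*√46074 ≈ 429.3*I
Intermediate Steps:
S = -875 (S = -14 + 7*(-123) = -14 - 861 = -875)
p = 228 (p = -3*(24 - 1*100) = -3*(24 - 100) = -3*(-76) = 228)
I(m) = -4
c(y, k) = -4*(-4 + y)² (c(y, k) = -4*(y - 4)² = -4*(-4 + y)²)
√(c(p, S) + 16408) = √(-4*(-4 + 228)² + 16408) = √(-4*224² + 16408) = √(-4*50176 + 16408) = √(-200704 + 16408) = √(-184296) = 2*I*√46074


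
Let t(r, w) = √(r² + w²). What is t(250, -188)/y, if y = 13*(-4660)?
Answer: -√24461/30290 ≈ -0.0051634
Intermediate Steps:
y = -60580
t(250, -188)/y = √(250² + (-188)²)/(-60580) = √(62500 + 35344)*(-1/60580) = √97844*(-1/60580) = (2*√24461)*(-1/60580) = -√24461/30290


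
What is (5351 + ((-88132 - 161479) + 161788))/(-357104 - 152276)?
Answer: 20618/127345 ≈ 0.16191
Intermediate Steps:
(5351 + ((-88132 - 161479) + 161788))/(-357104 - 152276) = (5351 + (-249611 + 161788))/(-509380) = (5351 - 87823)*(-1/509380) = -82472*(-1/509380) = 20618/127345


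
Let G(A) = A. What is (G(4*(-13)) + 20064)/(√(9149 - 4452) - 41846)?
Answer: -1961176/4100897 - 20012*√4697/1751083019 ≈ -0.47901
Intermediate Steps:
(G(4*(-13)) + 20064)/(√(9149 - 4452) - 41846) = (4*(-13) + 20064)/(√(9149 - 4452) - 41846) = (-52 + 20064)/(√4697 - 41846) = 20012/(-41846 + √4697)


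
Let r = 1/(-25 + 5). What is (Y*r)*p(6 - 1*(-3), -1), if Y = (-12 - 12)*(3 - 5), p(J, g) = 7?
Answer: -84/5 ≈ -16.800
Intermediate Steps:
r = -1/20 (r = 1/(-20) = -1/20 ≈ -0.050000)
Y = 48 (Y = -24*(-2) = 48)
(Y*r)*p(6 - 1*(-3), -1) = (48*(-1/20))*7 = -12/5*7 = -84/5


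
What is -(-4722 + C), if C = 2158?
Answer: 2564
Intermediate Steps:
-(-4722 + C) = -(-4722 + 2158) = -1*(-2564) = 2564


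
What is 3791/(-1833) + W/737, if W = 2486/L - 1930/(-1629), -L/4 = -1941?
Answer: -1961220243355/949213833282 ≈ -2.0662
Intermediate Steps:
L = 7764 (L = -4*(-1941) = 7764)
W = 3172369/2107926 (W = 2486/7764 - 1930/(-1629) = 2486*(1/7764) - 1930*(-1/1629) = 1243/3882 + 1930/1629 = 3172369/2107926 ≈ 1.5050)
3791/(-1833) + W/737 = 3791/(-1833) + (3172369/2107926)/737 = 3791*(-1/1833) + (3172369/2107926)*(1/737) = -3791/1833 + 3172369/1553541462 = -1961220243355/949213833282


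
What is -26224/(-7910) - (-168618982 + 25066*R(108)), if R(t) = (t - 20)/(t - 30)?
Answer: 26004273404638/154245 ≈ 1.6859e+8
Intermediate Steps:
R(t) = (-20 + t)/(-30 + t)
-26224/(-7910) - (-168618982 + 25066*R(108)) = -26224/(-7910) - (-168618982 + 25066*(-20 + 108)/(-30 + 108)) = -26224*(-1/7910) - 25066/(1/(-6727 + 88/78)) = 13112/3955 - 25066/(1/(-6727 + (1/78)*88)) = 13112/3955 - 25066/(1/(-6727 + 44/39)) = 13112/3955 - 25066/(1/(-262309/39)) = 13112/3955 - 25066/(-39/262309) = 13112/3955 - 25066*(-262309/39) = 13112/3955 + 6575037394/39 = 26004273404638/154245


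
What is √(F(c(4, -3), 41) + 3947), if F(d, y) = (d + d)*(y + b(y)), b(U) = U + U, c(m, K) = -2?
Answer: √3455 ≈ 58.779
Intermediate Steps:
b(U) = 2*U
F(d, y) = 6*d*y (F(d, y) = (d + d)*(y + 2*y) = (2*d)*(3*y) = 6*d*y)
√(F(c(4, -3), 41) + 3947) = √(6*(-2)*41 + 3947) = √(-492 + 3947) = √3455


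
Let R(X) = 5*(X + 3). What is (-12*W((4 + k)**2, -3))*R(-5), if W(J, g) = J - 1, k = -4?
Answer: -120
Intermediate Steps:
R(X) = 15 + 5*X (R(X) = 5*(3 + X) = 15 + 5*X)
W(J, g) = -1 + J
(-12*W((4 + k)**2, -3))*R(-5) = (-12*(-1 + (4 - 4)**2))*(15 + 5*(-5)) = (-12*(-1 + 0**2))*(15 - 25) = -12*(-1 + 0)*(-10) = -12*(-1)*(-10) = 12*(-10) = -120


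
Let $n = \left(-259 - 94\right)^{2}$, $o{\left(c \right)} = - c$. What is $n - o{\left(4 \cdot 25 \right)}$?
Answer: $124709$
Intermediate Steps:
$n = 124609$ ($n = \left(-353\right)^{2} = 124609$)
$n - o{\left(4 \cdot 25 \right)} = 124609 - - 4 \cdot 25 = 124609 - \left(-1\right) 100 = 124609 - -100 = 124609 + 100 = 124709$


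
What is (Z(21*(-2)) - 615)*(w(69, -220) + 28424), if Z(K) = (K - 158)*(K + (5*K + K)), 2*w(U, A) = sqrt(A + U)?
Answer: 1653850440 + 58185*I*sqrt(151)/2 ≈ 1.6539e+9 + 3.5749e+5*I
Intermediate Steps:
w(U, A) = sqrt(A + U)/2
Z(K) = 7*K*(-158 + K) (Z(K) = (-158 + K)*(K + 6*K) = (-158 + K)*(7*K) = 7*K*(-158 + K))
(Z(21*(-2)) - 615)*(w(69, -220) + 28424) = (7*(21*(-2))*(-158 + 21*(-2)) - 615)*(sqrt(-220 + 69)/2 + 28424) = (7*(-42)*(-158 - 42) - 615)*(sqrt(-151)/2 + 28424) = (7*(-42)*(-200) - 615)*((I*sqrt(151))/2 + 28424) = (58800 - 615)*(I*sqrt(151)/2 + 28424) = 58185*(28424 + I*sqrt(151)/2) = 1653850440 + 58185*I*sqrt(151)/2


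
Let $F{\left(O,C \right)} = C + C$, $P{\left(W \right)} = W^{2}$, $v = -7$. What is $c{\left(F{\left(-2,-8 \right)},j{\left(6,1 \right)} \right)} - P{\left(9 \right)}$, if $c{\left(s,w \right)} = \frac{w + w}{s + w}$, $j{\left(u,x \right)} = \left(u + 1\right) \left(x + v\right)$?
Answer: $- \frac{2307}{29} \approx -79.552$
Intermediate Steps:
$j{\left(u,x \right)} = \left(1 + u\right) \left(-7 + x\right)$ ($j{\left(u,x \right)} = \left(u + 1\right) \left(x - 7\right) = \left(1 + u\right) \left(-7 + x\right)$)
$F{\left(O,C \right)} = 2 C$
$c{\left(s,w \right)} = \frac{2 w}{s + w}$
$c{\left(F{\left(-2,-8 \right)},j{\left(6,1 \right)} \right)} - P{\left(9 \right)} = \frac{2 \left(-7 + 1 - 42 + 6 \cdot 1\right)}{2 \left(-8\right) + \left(-7 + 1 - 42 + 6 \cdot 1\right)} - 9^{2} = \frac{2 \left(-7 + 1 - 42 + 6\right)}{-16 + \left(-7 + 1 - 42 + 6\right)} - 81 = 2 \left(-42\right) \frac{1}{-16 - 42} - 81 = 2 \left(-42\right) \frac{1}{-58} - 81 = 2 \left(-42\right) \left(- \frac{1}{58}\right) - 81 = \frac{42}{29} - 81 = - \frac{2307}{29}$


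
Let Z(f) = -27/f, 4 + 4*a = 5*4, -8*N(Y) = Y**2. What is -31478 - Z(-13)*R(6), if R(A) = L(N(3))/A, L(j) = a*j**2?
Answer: -13095577/416 ≈ -31480.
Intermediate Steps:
N(Y) = -Y**2/8
a = 4 (a = -1 + (5*4)/4 = -1 + (1/4)*20 = -1 + 5 = 4)
L(j) = 4*j**2
R(A) = 81/(16*A) (R(A) = (4*(-1/8*3**2)**2)/A = (4*(-1/8*9)**2)/A = (4*(-9/8)**2)/A = (4*(81/64))/A = 81/(16*A))
-31478 - Z(-13)*R(6) = -31478 - (-27/(-13))*(81/16)/6 = -31478 - (-27*(-1/13))*(81/16)*(1/6) = -31478 - 27*27/(13*32) = -31478 - 1*729/416 = -31478 - 729/416 = -13095577/416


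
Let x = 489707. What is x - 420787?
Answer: 68920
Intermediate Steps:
x - 420787 = 489707 - 420787 = 68920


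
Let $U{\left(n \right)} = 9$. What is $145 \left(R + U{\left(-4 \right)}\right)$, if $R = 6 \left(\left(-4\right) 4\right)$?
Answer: $-12615$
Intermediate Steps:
$R = -96$ ($R = 6 \left(-16\right) = -96$)
$145 \left(R + U{\left(-4 \right)}\right) = 145 \left(-96 + 9\right) = 145 \left(-87\right) = -12615$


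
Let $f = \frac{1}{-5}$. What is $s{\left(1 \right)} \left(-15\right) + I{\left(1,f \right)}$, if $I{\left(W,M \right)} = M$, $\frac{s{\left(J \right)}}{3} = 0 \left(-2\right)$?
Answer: $- \frac{1}{5} \approx -0.2$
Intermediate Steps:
$f = - \frac{1}{5} \approx -0.2$
$s{\left(J \right)} = 0$ ($s{\left(J \right)} = 3 \cdot 0 \left(-2\right) = 3 \cdot 0 = 0$)
$s{\left(1 \right)} \left(-15\right) + I{\left(1,f \right)} = 0 \left(-15\right) - \frac{1}{5} = 0 - \frac{1}{5} = - \frac{1}{5}$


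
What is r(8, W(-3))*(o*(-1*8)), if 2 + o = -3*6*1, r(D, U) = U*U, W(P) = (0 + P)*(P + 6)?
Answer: 12960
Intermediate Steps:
W(P) = P*(6 + P)
r(D, U) = U²
o = -20 (o = -2 - 3*6*1 = -2 - 18*1 = -2 - 18 = -20)
r(8, W(-3))*(o*(-1*8)) = (-3*(6 - 3))²*(-(-20)*8) = (-3*3)²*(-20*(-8)) = (-9)²*160 = 81*160 = 12960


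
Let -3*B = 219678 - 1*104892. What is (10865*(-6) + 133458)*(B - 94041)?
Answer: -9032061204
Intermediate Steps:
B = -38262 (B = -(219678 - 1*104892)/3 = -(219678 - 104892)/3 = -⅓*114786 = -38262)
(10865*(-6) + 133458)*(B - 94041) = (10865*(-6) + 133458)*(-38262 - 94041) = (-65190 + 133458)*(-132303) = 68268*(-132303) = -9032061204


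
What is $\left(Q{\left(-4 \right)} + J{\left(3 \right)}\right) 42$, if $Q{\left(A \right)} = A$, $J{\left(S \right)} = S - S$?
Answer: $-168$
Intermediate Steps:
$J{\left(S \right)} = 0$
$\left(Q{\left(-4 \right)} + J{\left(3 \right)}\right) 42 = \left(-4 + 0\right) 42 = \left(-4\right) 42 = -168$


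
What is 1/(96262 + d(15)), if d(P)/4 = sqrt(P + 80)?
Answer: 48131/4633185562 - sqrt(95)/2316592781 ≈ 1.0384e-5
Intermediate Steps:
d(P) = 4*sqrt(80 + P) (d(P) = 4*sqrt(P + 80) = 4*sqrt(80 + P))
1/(96262 + d(15)) = 1/(96262 + 4*sqrt(80 + 15)) = 1/(96262 + 4*sqrt(95))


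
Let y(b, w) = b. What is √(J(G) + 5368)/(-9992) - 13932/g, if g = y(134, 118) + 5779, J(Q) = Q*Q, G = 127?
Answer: -172/73 - √21497/9992 ≈ -2.3708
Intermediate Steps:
J(Q) = Q²
g = 5913 (g = 134 + 5779 = 5913)
√(J(G) + 5368)/(-9992) - 13932/g = √(127² + 5368)/(-9992) - 13932/5913 = √(16129 + 5368)*(-1/9992) - 13932*1/5913 = √21497*(-1/9992) - 172/73 = -√21497/9992 - 172/73 = -172/73 - √21497/9992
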